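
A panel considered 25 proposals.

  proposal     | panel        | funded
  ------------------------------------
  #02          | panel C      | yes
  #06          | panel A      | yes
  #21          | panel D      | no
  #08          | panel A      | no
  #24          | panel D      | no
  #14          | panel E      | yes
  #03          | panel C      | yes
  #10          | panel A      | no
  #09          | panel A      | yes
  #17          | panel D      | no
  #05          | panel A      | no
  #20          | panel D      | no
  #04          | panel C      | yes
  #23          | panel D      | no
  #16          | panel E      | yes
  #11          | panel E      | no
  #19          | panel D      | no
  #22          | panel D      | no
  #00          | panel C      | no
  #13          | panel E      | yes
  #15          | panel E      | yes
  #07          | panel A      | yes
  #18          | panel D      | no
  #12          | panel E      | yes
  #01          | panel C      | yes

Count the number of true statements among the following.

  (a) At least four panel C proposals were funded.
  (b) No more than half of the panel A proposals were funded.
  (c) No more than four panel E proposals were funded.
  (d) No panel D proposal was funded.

(a) panel C: |A| = 5, |A ∩ B| = 4; needs |A ∩ B| ≥ 4 — true.
(b) panel A: |A| = 6, |A ∩ B| = 3; needs |A ∩ B| ≤ |A ∖ B| — true.
(c) panel E: |A| = 6, |A ∩ B| = 5; needs |A ∩ B| ≤ 4 — false.
(d) panel D: |A| = 8, |A ∩ B| = 0; needs A ∩ B = ∅ (|A ∩ B| = 0) — true.

3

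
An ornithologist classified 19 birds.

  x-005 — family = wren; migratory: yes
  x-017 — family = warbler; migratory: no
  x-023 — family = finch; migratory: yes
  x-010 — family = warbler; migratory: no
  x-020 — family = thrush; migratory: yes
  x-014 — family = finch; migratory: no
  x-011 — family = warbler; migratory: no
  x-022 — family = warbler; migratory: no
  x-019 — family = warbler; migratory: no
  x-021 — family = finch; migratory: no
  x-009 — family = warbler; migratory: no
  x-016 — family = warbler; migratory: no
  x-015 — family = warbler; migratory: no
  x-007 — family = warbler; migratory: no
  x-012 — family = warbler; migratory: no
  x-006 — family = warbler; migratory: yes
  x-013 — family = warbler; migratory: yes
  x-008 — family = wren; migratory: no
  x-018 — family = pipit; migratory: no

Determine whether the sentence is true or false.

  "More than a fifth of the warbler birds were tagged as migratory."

Truth condition: |A ∩ B| / |A| > 1/5.
A (the restrictor) = {x-017, x-010, x-011, x-022, x-019, x-009, x-016, x-015, x-007, x-012, x-006, x-013}, |A| = 12.
A ∩ B = {x-006, x-013}, so |A ∩ B| = 2.
A ∖ B = {x-017, x-010, x-011, x-022, x-019, x-009, x-016, x-015, x-007, x-012}, so |A ∖ B| = 10.
|A ∩ B|/|A| = 2/12, so the statement is false.

False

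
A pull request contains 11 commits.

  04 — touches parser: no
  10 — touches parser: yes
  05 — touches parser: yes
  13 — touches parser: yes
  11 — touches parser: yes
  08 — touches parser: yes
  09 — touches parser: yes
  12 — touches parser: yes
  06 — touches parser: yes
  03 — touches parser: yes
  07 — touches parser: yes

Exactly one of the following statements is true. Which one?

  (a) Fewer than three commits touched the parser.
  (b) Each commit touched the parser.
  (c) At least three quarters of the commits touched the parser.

|A| = 11, |A ∩ B| = 10, |A ∖ B| = 1.
(a) requires |A ∩ B| < 3: false.
(b) requires A ⊆ B, i.e. every element of A is in B (|A ∖ B| = 0): false.
(c) requires |A ∩ B| / |A| ≥ 3/4: true.

(c)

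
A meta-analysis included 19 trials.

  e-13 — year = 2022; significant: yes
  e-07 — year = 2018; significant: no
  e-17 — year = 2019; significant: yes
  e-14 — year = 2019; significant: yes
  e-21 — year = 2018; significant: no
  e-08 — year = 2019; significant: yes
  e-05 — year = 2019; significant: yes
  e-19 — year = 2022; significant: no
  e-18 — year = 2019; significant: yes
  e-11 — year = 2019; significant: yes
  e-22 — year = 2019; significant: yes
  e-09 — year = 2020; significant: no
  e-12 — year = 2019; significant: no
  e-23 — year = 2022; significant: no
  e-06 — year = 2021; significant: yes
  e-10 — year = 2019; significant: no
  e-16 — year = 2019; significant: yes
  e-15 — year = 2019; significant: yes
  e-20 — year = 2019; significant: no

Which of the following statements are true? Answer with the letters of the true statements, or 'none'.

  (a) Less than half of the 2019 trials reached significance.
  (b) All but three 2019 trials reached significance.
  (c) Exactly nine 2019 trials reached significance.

|A| = 12, |A ∩ B| = 9, |A ∖ B| = 3.
(a) |A ∩ B| < |A ∖ B|: fails.
(b) |A ∖ B| = 3: holds.
(c) |A ∩ B| = 9: holds.

(b), (c)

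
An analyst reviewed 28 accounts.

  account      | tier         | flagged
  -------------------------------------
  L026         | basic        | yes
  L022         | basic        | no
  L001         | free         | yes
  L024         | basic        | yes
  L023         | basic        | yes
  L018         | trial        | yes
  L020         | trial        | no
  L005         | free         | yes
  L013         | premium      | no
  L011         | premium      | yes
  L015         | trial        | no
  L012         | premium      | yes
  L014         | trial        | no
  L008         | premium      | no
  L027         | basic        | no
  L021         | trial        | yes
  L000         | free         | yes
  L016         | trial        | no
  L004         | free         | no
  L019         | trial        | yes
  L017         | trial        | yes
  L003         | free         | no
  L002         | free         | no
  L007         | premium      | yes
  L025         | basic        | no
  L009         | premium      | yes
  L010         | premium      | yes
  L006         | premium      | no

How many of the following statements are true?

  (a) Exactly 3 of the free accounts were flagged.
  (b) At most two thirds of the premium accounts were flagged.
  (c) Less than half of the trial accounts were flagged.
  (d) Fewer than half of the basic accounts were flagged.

2

(a) free: |A| = 6, |A ∩ B| = 3; needs |A ∩ B| = 3 — true.
(b) premium: |A| = 8, |A ∩ B| = 5; needs |A ∩ B| / |A| ≤ 2/3 — true.
(c) trial: |A| = 8, |A ∩ B| = 4; needs |A ∩ B| < |A ∖ B| — false.
(d) basic: |A| = 6, |A ∩ B| = 3; needs |A ∩ B| < |A ∖ B| — false.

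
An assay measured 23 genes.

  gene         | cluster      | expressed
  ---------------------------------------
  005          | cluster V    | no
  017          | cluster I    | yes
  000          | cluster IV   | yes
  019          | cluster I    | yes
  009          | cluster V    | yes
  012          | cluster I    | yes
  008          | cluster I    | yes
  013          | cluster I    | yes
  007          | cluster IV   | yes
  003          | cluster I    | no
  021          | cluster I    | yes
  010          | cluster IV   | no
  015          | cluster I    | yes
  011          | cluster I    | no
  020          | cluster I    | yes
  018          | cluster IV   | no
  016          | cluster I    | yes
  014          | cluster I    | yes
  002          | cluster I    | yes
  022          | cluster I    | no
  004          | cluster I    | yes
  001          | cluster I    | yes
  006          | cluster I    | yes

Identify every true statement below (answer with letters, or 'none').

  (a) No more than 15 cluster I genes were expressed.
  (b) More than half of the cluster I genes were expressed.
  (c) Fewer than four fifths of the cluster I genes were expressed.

(a), (b)

|A| = 17, |A ∩ B| = 14, |A ∖ B| = 3.
(a) |A ∩ B| ≤ 15: holds.
(b) |A ∩ B| > |A ∖ B|: holds.
(c) |A ∩ B| / |A| < 4/5: fails.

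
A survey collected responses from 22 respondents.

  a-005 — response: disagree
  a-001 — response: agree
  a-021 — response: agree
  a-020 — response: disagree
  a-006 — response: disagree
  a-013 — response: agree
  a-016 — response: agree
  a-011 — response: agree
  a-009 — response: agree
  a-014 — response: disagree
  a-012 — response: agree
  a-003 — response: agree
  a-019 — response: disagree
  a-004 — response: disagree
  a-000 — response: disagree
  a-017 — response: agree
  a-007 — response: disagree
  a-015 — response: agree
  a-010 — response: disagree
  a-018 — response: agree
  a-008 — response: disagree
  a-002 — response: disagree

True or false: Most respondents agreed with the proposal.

False

'Most respondents agreed with the proposal' holds iff |A ∩ B| > |A ∖ B|.
|A| = 22, |A ∩ B| = 11, |A ∖ B| = 11.
11 = 11, so the statement is false.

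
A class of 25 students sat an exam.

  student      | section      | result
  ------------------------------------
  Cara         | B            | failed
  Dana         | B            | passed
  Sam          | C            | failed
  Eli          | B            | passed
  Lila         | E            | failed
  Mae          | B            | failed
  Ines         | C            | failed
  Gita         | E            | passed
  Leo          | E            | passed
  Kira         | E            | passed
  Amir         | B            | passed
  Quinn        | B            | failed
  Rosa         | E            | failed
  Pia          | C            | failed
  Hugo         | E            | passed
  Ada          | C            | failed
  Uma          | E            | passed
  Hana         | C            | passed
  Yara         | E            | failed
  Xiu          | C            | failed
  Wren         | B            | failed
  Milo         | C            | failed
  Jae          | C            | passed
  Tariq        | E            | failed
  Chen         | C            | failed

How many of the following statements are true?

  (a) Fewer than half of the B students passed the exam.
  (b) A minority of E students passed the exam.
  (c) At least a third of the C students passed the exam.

(a) B: |A| = 7, |A ∩ B| = 3; needs |A ∩ B| < |A ∖ B| — true.
(b) E: |A| = 9, |A ∩ B| = 5; needs |A ∩ B| < |A ∖ B| — false.
(c) C: |A| = 9, |A ∩ B| = 2; needs |A ∩ B| / |A| ≥ 1/3 — false.

1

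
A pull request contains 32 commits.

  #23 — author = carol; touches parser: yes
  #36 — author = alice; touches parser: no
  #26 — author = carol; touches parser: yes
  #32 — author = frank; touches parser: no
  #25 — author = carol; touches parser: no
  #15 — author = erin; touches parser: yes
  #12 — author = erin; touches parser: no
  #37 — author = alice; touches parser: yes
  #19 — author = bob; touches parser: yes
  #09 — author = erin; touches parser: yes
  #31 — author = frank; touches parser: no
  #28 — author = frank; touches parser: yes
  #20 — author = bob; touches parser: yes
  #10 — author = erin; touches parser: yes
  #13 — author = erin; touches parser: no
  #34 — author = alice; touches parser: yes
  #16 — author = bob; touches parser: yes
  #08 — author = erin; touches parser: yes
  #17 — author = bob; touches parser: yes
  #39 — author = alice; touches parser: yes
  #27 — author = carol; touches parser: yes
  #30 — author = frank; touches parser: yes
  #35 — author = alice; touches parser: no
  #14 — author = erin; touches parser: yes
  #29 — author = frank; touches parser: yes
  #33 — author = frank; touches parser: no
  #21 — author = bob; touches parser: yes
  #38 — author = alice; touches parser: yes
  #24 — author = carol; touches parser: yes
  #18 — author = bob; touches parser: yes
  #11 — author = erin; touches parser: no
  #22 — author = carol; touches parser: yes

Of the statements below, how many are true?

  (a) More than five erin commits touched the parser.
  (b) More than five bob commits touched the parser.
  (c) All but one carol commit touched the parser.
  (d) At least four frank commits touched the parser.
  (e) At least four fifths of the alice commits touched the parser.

(a) erin: |A| = 8, |A ∩ B| = 5; needs |A ∩ B| > 5 — false.
(b) bob: |A| = 6, |A ∩ B| = 6; needs |A ∩ B| > 5 — true.
(c) carol: |A| = 6, |A ∩ B| = 5; needs |A ∖ B| = 1 — true.
(d) frank: |A| = 6, |A ∩ B| = 3; needs |A ∩ B| ≥ 4 — false.
(e) alice: |A| = 6, |A ∩ B| = 4; needs |A ∩ B| / |A| ≥ 4/5 — false.

2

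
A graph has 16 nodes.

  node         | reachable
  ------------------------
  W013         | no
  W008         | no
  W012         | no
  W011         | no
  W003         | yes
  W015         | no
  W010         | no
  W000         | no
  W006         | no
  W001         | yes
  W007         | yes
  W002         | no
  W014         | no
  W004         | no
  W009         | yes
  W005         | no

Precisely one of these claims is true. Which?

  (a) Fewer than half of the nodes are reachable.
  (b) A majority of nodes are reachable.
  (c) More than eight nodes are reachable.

(a)

|A| = 16, |A ∩ B| = 4, |A ∖ B| = 12.
(a) requires |A ∩ B| < |A ∖ B|: true.
(b) requires |A ∩ B| > |A ∖ B|: false.
(c) requires |A ∩ B| > 8: false.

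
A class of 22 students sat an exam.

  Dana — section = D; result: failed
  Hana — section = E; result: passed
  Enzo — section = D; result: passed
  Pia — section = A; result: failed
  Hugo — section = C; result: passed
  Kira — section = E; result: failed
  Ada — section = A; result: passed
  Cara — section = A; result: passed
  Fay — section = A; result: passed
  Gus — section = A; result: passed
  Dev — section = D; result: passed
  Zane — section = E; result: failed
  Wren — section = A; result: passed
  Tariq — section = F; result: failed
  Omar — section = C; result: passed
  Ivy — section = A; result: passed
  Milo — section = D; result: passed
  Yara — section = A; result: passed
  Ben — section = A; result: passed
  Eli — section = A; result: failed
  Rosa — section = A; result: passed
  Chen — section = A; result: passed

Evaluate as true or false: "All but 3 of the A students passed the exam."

'All but 3 of the A students passed the exam' holds iff |A ∖ B| = 3.
A (the restrictor) = {Pia, Ada, Cara, Fay, Gus, Wren, Ivy, Yara, Ben, Eli, Rosa, Chen}, |A| = 12.
A ∖ B = {Pia, Eli}, so |A ∖ B| = 2.
|A ∖ B| = 2, so the statement is false.

False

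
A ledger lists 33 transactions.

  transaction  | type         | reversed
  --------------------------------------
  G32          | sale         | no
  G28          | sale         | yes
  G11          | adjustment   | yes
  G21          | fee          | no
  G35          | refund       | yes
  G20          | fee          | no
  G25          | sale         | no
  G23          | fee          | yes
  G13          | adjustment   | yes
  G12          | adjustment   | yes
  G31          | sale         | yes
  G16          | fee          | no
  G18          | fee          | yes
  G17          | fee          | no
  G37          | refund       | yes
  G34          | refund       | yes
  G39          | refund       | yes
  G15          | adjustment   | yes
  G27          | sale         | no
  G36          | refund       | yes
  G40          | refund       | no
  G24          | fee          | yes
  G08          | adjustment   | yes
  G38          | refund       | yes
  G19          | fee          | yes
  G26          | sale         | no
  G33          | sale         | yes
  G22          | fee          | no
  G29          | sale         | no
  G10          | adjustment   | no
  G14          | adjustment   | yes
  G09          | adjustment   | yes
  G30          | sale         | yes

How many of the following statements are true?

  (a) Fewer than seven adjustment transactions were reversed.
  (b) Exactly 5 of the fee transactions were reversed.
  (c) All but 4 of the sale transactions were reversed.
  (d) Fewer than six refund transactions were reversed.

(a) adjustment: |A| = 8, |A ∩ B| = 7; needs |A ∩ B| < 7 — false.
(b) fee: |A| = 9, |A ∩ B| = 4; needs |A ∩ B| = 5 — false.
(c) sale: |A| = 9, |A ∩ B| = 4; needs |A ∖ B| = 4 — false.
(d) refund: |A| = 7, |A ∩ B| = 6; needs |A ∩ B| < 6 — false.

0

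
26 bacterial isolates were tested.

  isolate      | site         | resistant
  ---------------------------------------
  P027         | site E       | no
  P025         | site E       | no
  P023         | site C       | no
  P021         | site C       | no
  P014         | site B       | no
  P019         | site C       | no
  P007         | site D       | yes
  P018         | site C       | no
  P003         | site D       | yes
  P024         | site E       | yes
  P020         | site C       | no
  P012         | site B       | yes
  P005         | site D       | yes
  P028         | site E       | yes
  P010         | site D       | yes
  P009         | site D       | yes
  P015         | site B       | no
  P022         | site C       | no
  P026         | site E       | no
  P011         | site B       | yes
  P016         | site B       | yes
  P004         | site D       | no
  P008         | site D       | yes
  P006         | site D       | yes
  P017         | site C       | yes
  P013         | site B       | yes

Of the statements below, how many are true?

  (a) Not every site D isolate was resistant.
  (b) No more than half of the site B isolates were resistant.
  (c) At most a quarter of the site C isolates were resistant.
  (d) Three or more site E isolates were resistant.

(a) site D: |A| = 8, |A ∩ B| = 7; needs A ⊄ B (|A ∖ B| ≥ 1) — true.
(b) site B: |A| = 6, |A ∩ B| = 4; needs |A ∩ B| ≤ |A ∖ B| — false.
(c) site C: |A| = 7, |A ∩ B| = 1; needs |A ∩ B| / |A| ≤ 1/4 — true.
(d) site E: |A| = 5, |A ∩ B| = 2; needs |A ∩ B| ≥ 3 — false.

2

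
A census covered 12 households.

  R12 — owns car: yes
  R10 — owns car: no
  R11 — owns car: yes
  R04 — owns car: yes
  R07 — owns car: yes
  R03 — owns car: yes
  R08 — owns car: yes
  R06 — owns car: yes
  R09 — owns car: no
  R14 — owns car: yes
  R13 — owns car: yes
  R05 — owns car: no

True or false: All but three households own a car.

True

Truth condition: |A ∖ B| = 3.
A (the restrictor) = {R12, R10, R11, R04, R07, R03, R08, R06, R09, R14, R13, R05}, |A| = 12.
A ∖ B = {R10, R09, R05}, so |A ∖ B| = 3.
|A ∖ B| = 3, so the statement is true.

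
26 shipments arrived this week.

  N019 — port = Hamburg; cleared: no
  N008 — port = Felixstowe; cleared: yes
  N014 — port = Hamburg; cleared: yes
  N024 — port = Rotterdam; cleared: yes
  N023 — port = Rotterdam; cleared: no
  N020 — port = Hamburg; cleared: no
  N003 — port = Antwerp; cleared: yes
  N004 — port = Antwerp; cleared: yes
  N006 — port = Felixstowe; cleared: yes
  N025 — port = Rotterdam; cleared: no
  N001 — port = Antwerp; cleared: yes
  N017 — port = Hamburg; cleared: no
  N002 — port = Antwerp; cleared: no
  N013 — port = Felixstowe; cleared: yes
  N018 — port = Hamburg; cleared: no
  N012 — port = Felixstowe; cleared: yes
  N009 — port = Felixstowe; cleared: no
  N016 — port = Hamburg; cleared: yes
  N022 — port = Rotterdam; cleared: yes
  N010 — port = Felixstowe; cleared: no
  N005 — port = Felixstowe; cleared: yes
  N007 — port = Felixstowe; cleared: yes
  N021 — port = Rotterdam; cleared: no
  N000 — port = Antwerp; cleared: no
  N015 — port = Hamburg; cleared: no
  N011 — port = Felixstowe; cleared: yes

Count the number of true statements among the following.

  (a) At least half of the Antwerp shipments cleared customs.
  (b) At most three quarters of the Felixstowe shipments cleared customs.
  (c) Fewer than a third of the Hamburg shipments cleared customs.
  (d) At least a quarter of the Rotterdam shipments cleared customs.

(a) Antwerp: |A| = 5, |A ∩ B| = 3; needs |A ∩ B| ≥ |A ∖ B| — true.
(b) Felixstowe: |A| = 9, |A ∩ B| = 7; needs |A ∩ B| / |A| ≤ 3/4 — false.
(c) Hamburg: |A| = 7, |A ∩ B| = 2; needs |A ∩ B| / |A| < 1/3 — true.
(d) Rotterdam: |A| = 5, |A ∩ B| = 2; needs |A ∩ B| / |A| ≥ 1/4 — true.

3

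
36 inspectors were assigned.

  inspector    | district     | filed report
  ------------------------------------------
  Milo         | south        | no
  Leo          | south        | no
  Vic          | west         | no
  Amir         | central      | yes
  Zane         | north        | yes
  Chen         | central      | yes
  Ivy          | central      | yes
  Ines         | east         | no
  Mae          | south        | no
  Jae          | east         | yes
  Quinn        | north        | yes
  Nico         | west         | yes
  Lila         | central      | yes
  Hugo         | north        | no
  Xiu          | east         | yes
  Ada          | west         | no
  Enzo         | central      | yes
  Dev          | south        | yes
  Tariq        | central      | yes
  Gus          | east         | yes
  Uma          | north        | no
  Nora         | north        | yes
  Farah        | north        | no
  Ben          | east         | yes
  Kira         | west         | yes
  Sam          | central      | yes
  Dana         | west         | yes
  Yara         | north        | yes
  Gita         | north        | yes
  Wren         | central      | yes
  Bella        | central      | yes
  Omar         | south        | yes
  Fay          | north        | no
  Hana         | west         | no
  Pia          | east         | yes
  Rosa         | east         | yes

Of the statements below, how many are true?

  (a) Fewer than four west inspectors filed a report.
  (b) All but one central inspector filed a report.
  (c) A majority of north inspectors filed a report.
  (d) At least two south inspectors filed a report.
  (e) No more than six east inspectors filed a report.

4

(a) west: |A| = 6, |A ∩ B| = 3; needs |A ∩ B| < 4 — true.
(b) central: |A| = 9, |A ∩ B| = 9; needs |A ∖ B| = 1 — false.
(c) north: |A| = 9, |A ∩ B| = 5; needs |A ∩ B| > |A ∖ B| — true.
(d) south: |A| = 5, |A ∩ B| = 2; needs |A ∩ B| ≥ 2 — true.
(e) east: |A| = 7, |A ∩ B| = 6; needs |A ∩ B| ≤ 6 — true.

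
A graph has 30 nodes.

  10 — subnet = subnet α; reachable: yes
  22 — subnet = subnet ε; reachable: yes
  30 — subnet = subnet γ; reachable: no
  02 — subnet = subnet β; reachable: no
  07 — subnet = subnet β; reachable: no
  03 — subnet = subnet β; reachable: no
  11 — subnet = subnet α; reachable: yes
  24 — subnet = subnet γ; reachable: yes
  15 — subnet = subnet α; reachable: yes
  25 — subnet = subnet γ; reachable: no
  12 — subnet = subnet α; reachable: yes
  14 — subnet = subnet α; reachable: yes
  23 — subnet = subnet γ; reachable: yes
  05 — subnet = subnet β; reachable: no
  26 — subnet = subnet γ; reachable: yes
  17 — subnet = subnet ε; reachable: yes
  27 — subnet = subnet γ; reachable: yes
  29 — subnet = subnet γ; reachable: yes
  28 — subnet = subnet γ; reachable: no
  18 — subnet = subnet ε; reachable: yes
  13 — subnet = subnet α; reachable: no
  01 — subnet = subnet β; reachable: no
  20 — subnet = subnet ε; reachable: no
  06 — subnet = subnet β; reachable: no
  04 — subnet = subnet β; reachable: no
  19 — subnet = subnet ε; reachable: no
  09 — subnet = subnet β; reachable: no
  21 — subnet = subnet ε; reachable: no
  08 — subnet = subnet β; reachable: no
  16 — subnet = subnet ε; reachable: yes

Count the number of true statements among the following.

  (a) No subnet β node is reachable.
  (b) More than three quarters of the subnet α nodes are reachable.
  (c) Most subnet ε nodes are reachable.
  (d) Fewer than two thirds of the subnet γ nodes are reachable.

(a) subnet β: |A| = 9, |A ∩ B| = 0; needs A ∩ B = ∅ (|A ∩ B| = 0) — true.
(b) subnet α: |A| = 6, |A ∩ B| = 5; needs |A ∩ B| / |A| > 3/4 — true.
(c) subnet ε: |A| = 7, |A ∩ B| = 4; needs |A ∩ B| > |A ∖ B| — true.
(d) subnet γ: |A| = 8, |A ∩ B| = 5; needs |A ∩ B| / |A| < 2/3 — true.

4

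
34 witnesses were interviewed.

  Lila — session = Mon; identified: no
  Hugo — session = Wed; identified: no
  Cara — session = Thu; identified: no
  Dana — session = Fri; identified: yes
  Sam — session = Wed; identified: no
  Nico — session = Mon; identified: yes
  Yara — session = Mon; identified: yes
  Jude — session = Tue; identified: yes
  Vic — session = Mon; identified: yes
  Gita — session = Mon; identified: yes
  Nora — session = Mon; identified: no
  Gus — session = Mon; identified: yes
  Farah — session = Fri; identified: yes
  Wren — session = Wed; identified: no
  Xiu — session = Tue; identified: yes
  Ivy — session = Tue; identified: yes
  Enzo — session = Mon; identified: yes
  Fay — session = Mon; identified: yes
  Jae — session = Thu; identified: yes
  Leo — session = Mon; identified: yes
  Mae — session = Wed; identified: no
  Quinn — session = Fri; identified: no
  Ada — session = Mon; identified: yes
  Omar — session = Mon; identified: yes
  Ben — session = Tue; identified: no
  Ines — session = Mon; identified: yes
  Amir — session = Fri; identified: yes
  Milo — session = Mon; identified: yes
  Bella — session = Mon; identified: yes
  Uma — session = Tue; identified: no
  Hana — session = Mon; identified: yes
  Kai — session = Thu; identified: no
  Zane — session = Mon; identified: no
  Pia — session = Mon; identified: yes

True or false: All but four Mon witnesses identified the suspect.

False

Truth condition: |A ∖ B| = 4.
|A| = 18, |A ∩ B| = 15, |A ∖ B| = 3.
|A ∖ B| = 3, so the statement is false.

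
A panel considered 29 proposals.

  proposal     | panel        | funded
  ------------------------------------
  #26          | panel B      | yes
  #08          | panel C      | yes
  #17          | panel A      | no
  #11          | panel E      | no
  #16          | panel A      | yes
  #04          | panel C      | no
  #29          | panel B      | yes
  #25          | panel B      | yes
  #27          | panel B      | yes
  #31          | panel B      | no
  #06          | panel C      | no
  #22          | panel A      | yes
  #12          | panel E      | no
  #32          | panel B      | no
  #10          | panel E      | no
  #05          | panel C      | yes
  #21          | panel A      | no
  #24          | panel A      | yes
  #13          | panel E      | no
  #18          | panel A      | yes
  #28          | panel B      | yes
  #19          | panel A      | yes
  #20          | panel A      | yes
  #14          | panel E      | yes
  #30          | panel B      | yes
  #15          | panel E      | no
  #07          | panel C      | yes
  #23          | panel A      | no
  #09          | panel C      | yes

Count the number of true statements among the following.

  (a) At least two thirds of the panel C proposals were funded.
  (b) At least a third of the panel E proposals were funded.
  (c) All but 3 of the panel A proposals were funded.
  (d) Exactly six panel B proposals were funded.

3

(a) panel C: |A| = 6, |A ∩ B| = 4; needs |A ∩ B| / |A| ≥ 2/3 — true.
(b) panel E: |A| = 6, |A ∩ B| = 1; needs |A ∩ B| / |A| ≥ 1/3 — false.
(c) panel A: |A| = 9, |A ∩ B| = 6; needs |A ∖ B| = 3 — true.
(d) panel B: |A| = 8, |A ∩ B| = 6; needs |A ∩ B| = 6 — true.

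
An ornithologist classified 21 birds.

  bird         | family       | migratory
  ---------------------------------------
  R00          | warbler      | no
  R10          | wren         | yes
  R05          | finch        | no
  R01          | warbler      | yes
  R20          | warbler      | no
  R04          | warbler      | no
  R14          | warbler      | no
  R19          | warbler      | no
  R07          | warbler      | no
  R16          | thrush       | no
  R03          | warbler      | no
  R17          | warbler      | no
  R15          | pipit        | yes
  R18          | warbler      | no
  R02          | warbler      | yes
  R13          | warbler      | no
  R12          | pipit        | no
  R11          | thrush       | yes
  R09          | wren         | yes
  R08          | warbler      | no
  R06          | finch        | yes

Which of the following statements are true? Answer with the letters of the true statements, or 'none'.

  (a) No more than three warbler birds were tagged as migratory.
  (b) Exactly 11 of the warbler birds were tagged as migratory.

(a)

|A| = 13, |A ∩ B| = 2, |A ∖ B| = 11.
(a) |A ∩ B| ≤ 3: holds.
(b) |A ∩ B| = 11: fails.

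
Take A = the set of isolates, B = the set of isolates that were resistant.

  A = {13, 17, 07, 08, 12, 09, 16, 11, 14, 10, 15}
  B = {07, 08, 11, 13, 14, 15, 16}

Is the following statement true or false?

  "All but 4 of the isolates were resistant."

True

The determiner here denotes the relation: |A ∖ B| = 4.
A (the restrictor) = {13, 17, 07, 08, 12, 09, 16, 11, 14, 10, 15}, |A| = 11.
A ∖ B = {17, 12, 09, 10}, so |A ∖ B| = 4.
|A ∖ B| = 4, so the statement is true.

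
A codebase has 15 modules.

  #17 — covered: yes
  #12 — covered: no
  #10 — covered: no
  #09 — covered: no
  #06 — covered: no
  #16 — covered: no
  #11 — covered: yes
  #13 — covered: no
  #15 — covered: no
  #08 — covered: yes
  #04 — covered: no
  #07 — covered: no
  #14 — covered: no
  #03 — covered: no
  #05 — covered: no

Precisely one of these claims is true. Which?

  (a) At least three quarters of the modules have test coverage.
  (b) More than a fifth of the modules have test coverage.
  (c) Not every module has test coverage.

(c)

|A| = 15, |A ∩ B| = 3, |A ∖ B| = 12.
(a) requires |A ∩ B| / |A| ≥ 3/4: false.
(b) requires |A ∩ B| / |A| > 1/5: false.
(c) requires A ⊄ B (|A ∖ B| ≥ 1): true.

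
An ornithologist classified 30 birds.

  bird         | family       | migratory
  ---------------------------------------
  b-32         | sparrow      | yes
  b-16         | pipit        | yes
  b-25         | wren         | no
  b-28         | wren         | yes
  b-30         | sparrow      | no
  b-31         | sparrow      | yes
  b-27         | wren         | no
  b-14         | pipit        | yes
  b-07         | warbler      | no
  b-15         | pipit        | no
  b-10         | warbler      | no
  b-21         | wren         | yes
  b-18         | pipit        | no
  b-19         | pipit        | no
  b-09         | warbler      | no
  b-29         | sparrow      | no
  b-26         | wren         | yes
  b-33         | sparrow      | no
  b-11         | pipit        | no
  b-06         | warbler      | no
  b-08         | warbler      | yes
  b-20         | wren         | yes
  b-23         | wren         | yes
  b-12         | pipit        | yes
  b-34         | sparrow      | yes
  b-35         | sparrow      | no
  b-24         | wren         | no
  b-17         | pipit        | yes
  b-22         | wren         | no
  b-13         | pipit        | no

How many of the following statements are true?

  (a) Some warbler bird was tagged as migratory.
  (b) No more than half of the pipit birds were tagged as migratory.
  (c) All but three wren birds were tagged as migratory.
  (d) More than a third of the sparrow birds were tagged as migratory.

3

(a) warbler: |A| = 5, |A ∩ B| = 1; needs A ∩ B ≠ ∅ (|A ∩ B| ≥ 1) — true.
(b) pipit: |A| = 9, |A ∩ B| = 4; needs |A ∩ B| ≤ |A ∖ B| — true.
(c) wren: |A| = 9, |A ∩ B| = 5; needs |A ∖ B| = 3 — false.
(d) sparrow: |A| = 7, |A ∩ B| = 3; needs |A ∩ B| / |A| > 1/3 — true.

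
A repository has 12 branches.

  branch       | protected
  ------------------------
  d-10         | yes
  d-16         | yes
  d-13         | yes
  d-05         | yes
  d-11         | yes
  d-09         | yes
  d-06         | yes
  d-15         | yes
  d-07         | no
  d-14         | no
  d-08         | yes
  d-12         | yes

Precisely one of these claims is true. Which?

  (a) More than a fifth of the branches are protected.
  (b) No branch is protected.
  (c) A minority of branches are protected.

|A| = 12, |A ∩ B| = 10, |A ∖ B| = 2.
(a) requires |A ∩ B| / |A| > 1/5: true.
(b) requires A ∩ B = ∅ (|A ∩ B| = 0): false.
(c) requires |A ∩ B| < |A ∖ B|: false.

(a)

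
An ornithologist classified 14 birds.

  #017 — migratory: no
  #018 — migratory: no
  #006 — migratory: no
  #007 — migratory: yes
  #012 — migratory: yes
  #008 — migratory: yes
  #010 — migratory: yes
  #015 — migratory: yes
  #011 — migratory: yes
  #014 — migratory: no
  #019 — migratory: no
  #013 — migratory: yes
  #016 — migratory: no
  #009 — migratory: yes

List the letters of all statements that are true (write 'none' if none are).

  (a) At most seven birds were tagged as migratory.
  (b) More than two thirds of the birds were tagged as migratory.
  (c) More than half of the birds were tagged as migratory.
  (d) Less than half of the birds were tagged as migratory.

(c)

|A| = 14, |A ∩ B| = 8, |A ∖ B| = 6.
(a) |A ∩ B| ≤ 7: fails.
(b) |A ∩ B| / |A| > 2/3: fails.
(c) |A ∩ B| > |A ∖ B|: holds.
(d) |A ∩ B| < |A ∖ B|: fails.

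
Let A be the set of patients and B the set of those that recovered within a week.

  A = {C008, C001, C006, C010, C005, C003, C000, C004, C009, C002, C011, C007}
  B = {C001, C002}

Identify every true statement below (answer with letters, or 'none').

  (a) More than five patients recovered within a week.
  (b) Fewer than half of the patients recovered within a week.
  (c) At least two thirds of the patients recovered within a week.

|A| = 12, |A ∩ B| = 2, |A ∖ B| = 10.
(a) |A ∩ B| > 5: fails.
(b) |A ∩ B| < |A ∖ B|: holds.
(c) |A ∩ B| / |A| ≥ 2/3: fails.

(b)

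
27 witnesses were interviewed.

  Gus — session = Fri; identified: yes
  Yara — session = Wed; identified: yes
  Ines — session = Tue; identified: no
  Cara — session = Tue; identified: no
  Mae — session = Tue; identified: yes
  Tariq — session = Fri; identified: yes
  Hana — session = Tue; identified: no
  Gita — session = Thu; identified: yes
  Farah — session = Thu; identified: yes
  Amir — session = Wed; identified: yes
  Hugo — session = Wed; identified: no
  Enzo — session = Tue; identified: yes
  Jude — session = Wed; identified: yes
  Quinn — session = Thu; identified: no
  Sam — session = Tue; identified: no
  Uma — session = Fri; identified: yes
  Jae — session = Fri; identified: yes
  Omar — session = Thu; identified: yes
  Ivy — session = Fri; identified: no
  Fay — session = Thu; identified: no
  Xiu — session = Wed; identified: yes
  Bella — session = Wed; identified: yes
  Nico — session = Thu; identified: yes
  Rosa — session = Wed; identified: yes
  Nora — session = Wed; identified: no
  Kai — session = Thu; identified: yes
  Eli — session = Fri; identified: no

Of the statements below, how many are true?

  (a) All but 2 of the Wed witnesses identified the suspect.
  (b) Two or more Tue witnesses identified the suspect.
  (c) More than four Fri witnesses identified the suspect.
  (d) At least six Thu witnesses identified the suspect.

2

(a) Wed: |A| = 8, |A ∩ B| = 6; needs |A ∖ B| = 2 — true.
(b) Tue: |A| = 6, |A ∩ B| = 2; needs |A ∩ B| ≥ 2 — true.
(c) Fri: |A| = 6, |A ∩ B| = 4; needs |A ∩ B| > 4 — false.
(d) Thu: |A| = 7, |A ∩ B| = 5; needs |A ∩ B| ≥ 6 — false.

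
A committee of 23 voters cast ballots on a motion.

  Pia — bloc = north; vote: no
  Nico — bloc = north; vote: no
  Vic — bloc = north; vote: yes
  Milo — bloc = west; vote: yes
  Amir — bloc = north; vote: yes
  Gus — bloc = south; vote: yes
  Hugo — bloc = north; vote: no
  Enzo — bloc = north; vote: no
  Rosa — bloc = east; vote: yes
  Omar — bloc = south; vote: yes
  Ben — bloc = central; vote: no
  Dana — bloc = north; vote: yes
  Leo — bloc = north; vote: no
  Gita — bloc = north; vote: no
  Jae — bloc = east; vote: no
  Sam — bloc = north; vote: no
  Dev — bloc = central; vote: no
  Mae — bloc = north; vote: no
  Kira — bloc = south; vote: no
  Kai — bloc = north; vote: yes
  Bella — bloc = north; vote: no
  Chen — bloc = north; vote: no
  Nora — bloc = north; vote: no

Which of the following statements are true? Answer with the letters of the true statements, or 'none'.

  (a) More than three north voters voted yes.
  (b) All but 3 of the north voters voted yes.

(a)

|A| = 15, |A ∩ B| = 4, |A ∖ B| = 11.
(a) |A ∩ B| > 3: holds.
(b) |A ∖ B| = 3: fails.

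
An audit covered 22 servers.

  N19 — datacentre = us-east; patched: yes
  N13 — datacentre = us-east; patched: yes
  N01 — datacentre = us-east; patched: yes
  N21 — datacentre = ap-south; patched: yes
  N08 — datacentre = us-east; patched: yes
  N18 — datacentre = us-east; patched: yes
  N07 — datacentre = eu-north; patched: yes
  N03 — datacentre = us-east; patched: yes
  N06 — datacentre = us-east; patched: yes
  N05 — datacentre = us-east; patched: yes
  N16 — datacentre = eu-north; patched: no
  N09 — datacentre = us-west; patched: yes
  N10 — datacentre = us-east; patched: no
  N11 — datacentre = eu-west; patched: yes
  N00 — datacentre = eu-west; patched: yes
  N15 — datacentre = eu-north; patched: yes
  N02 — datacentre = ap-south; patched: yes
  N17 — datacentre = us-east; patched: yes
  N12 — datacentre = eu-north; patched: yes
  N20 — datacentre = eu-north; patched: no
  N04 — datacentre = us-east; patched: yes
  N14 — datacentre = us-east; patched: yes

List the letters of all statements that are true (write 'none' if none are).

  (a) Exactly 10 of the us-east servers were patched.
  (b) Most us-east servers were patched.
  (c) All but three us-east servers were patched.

(b)

|A| = 12, |A ∩ B| = 11, |A ∖ B| = 1.
(a) |A ∩ B| = 10: fails.
(b) |A ∩ B| > |A ∖ B|: holds.
(c) |A ∖ B| = 3: fails.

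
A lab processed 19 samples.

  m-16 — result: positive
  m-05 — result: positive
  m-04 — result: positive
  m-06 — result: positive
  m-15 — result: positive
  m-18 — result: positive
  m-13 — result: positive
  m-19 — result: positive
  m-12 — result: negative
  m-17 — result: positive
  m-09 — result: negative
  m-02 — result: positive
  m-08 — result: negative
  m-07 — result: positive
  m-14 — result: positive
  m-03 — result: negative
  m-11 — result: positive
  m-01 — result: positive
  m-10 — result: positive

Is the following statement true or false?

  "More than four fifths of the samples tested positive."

False

Truth condition: |A ∩ B| / |A| > 4/5.
|A| = 19, |A ∩ B| = 15, |A ∖ B| = 4.
|A ∩ B|/|A| = 15/19, so the statement is false.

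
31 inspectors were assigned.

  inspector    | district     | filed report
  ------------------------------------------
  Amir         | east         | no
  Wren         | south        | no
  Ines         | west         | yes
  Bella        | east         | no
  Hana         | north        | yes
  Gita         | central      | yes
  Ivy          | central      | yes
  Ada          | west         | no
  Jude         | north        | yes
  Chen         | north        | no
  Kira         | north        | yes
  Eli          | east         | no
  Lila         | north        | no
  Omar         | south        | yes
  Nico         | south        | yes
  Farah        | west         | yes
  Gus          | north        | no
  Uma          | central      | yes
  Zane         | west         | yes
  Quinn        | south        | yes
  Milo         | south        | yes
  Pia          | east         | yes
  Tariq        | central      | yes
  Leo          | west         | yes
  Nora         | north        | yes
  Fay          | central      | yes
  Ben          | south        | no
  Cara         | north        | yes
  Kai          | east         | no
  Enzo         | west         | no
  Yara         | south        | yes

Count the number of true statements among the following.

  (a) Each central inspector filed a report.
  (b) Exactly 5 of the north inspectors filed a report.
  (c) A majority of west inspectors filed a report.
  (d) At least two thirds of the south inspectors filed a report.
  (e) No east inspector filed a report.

4

(a) central: |A| = 5, |A ∩ B| = 5; needs A ⊆ B, i.e. every element of A is in B (|A ∖ B| = 0) — true.
(b) north: |A| = 8, |A ∩ B| = 5; needs |A ∩ B| = 5 — true.
(c) west: |A| = 6, |A ∩ B| = 4; needs |A ∩ B| > |A ∖ B| — true.
(d) south: |A| = 7, |A ∩ B| = 5; needs |A ∩ B| / |A| ≥ 2/3 — true.
(e) east: |A| = 5, |A ∩ B| = 1; needs A ∩ B = ∅ (|A ∩ B| = 0) — false.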